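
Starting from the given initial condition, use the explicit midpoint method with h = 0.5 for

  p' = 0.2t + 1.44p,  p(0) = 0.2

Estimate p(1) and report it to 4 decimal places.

0.9259

Midpoint: k1 = f(t_n, p_n); k2 = f(t_n + h/2, p_n + (h/2)·k1); p_{n+1} = p_n + h·k2.
t=0.000000, p=0.200000:
  k1 = f(0.000000, 0.200000) = 0.288000
  k2 = f(0.250000, 0.272000) = 0.441680
  p ← 0.200000 + 0.5·0.441680 = 0.420840
t=0.500000, p=0.420840:
  k1 = f(0.500000, 0.420840) = 0.706010
  k2 = f(0.750000, 0.597342) = 1.010173
  p ← 0.420840 + 0.5·1.010173 = 0.925927
p(1) ≈ 0.9259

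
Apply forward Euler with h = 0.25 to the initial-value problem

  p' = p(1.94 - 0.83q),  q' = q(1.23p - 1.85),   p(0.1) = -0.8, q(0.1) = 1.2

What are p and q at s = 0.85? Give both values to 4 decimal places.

-2.0503, 0.0088

Euler on (p,q): p_{n+1} = p_n + h·p', q_{n+1} = q_n + h·q'.
0.100000: (-0.800000, 1.200000); f=(-0.755200, -3.400800) → (-0.988800, 0.349800)
0.350000: (-0.988800, 0.349800); f=(-1.631190, -1.072565) → (-1.396597, 0.081659)
0.600000: (-1.396597, 0.081659); f=(-2.614742, -0.291343) → (-2.050283, 0.008823)
(p(0.85), q(0.85)) ≈ (-2.0503, 0.0088)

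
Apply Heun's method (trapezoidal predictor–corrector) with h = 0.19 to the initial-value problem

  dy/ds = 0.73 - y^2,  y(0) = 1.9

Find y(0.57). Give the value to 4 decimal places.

Heun: k1 = f(s_n, y_n); k2 = f(s_n + h, y_n + h·k1); y_{n+1} = y_n + (h/2)·(k1 + k2).
s=0.000000, y=1.900000:
  k1 = f(0.000000, 1.900000) = -2.880000
  k2 = f(0.190000, 1.352800) = -1.100068
  y ← 1.900000 + (0.19/2)·(-2.880000 + (-1.100068)) = 1.521894
s=0.190000, y=1.521894:
  k1 = f(0.190000, 1.521894) = -1.586160
  k2 = f(0.380000, 1.220523) = -0.759677
  y ← 1.521894 + (0.19/2)·(-1.586160 + (-0.759677)) = 1.299039
s=0.380000, y=1.299039:
  k1 = f(0.380000, 1.299039) = -0.957502
  k2 = f(0.570000, 1.117114) = -0.517943
  y ← 1.299039 + (0.19/2)·(-0.957502 + (-0.517943)) = 1.158872
y(0.57) ≈ 1.1589

1.1589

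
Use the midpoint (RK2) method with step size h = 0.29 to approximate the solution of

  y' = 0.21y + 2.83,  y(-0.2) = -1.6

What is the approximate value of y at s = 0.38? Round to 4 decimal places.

Midpoint: k1 = f(s_n, y_n); k2 = f(s_n + h/2, y_n + (h/2)·k1); y_{n+1} = y_n + h·k2.
s=-0.200000, y=-1.600000:
  k1 = f(-0.200000, -1.600000) = 2.494000
  k2 = f(-0.055000, -1.238370) = 2.569942
  y ← -1.600000 + 0.29·2.569942 = -0.854717
s=0.090000, y=-0.854717:
  k1 = f(0.090000, -0.854717) = 2.650509
  k2 = f(0.235000, -0.470393) = 2.731217
  y ← -0.854717 + 0.29·2.731217 = -0.062664
y(0.38) ≈ -0.0627

-0.0627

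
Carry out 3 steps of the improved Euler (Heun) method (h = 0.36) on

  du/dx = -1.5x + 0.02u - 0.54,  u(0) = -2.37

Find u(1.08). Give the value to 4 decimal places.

-3.8917

Heun: k1 = f(x_n, u_n); k2 = f(x_n + h, u_n + h·k1); u_{n+1} = u_n + (h/2)·(k1 + k2).
x=0.000000, u=-2.370000:
  k1 = f(0.000000, -2.370000) = -0.587400
  k2 = f(0.360000, -2.581464) = -1.131629
  u ← -2.370000 + (0.36/2)·(-0.587400 + (-1.131629)) = -2.679425
x=0.360000, u=-2.679425:
  k1 = f(0.360000, -2.679425) = -1.133589
  k2 = f(0.720000, -3.087517) = -1.681750
  u ← -2.679425 + (0.36/2)·(-1.133589 + (-1.681750)) = -3.186186
x=0.720000, u=-3.186186:
  k1 = f(0.720000, -3.186186) = -1.683724
  k2 = f(1.080000, -3.792327) = -2.235847
  u ← -3.186186 + (0.36/2)·(-1.683724 + (-2.235847)) = -3.891709
u(1.08) ≈ -3.8917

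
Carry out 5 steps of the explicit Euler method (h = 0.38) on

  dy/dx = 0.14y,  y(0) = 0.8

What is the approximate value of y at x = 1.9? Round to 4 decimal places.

Euler: y_{n+1} = y_n + h·f(x_n, y_n).
x=0.000000, y=0.800000: f=0.112000 → y ← 0.800000 + 0.38·0.112000 = 0.842560
x=0.380000, y=0.842560: f=0.117958 → y ← 0.842560 + 0.38·0.117958 = 0.887384
x=0.760000, y=0.887384: f=0.124234 → y ← 0.887384 + 0.38·0.124234 = 0.934593
x=1.140000, y=0.934593: f=0.130843 → y ← 0.934593 + 0.38·0.130843 = 0.984313
x=1.520000, y=0.984313: f=0.137804 → y ← 0.984313 + 0.38·0.137804 = 1.036679
y(1.9) ≈ 1.0367

1.0367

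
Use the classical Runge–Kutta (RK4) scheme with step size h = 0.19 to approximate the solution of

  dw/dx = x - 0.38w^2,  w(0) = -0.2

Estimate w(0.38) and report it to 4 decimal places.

RK4: k1 = f(x_n, w_n); k2 = f(x_n + h/2, w_n + (h/2)·k1); k3 = f(x_n + h/2, w_n + (h/2)·k2); k4 = f(x_n + h, w_n + h·k3); w_{n+1} = w_n + (h/6)·(k1 + 2k2 + 2k3 + k4).
x=0.000000, w=-0.200000:
  k1 = f(0.000000, -0.200000) = -0.015200
  k2 = f(0.095000, -0.201444) = 0.079580
  k3 = f(0.095000, -0.192440) = 0.080927
  k4 = f(0.190000, -0.184624) = 0.177047
  w ← -0.200000 + (0.19/6)·(k1 + 2k2 + 2k3 + k4) = -0.184709
x=0.190000, w=-0.184709:
  k1 = f(0.190000, -0.184709) = 0.177035
  k2 = f(0.285000, -0.167891) = 0.274289
  k3 = f(0.285000, -0.158652) = 0.275435
  k4 = f(0.380000, -0.132377) = 0.373341
  w ← -0.184709 + (0.19/6)·(k1 + 2k2 + 2k3 + k4) = -0.132465
w(0.38) ≈ -0.1325

-0.1325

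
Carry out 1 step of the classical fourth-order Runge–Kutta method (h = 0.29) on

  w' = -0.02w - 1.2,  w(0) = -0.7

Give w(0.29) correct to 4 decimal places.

-1.0429

RK4: k1 = f(t_n, w_n); k2 = f(t_n + h/2, w_n + (h/2)·k1); k3 = f(t_n + h/2, w_n + (h/2)·k2); k4 = f(t_n + h, w_n + h·k3); w_{n+1} = w_n + (h/6)·(k1 + 2k2 + 2k3 + k4).
t=0.000000, w=-0.700000:
  k1 = f(0.000000, -0.700000) = -1.186000
  k2 = f(0.145000, -0.871970) = -1.182561
  k3 = f(0.145000, -0.871471) = -1.182571
  k4 = f(0.290000, -1.042945) = -1.179141
  w ← -0.700000 + (0.29/6)·(k1 + 2k2 + 2k3 + k4) = -1.042944
w(0.29) ≈ -1.0429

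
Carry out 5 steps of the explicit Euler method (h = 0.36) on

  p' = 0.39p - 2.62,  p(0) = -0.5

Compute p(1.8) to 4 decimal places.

-7.2040

Euler: p_{n+1} = p_n + h·f(x_n, p_n).
x=0.000000, p=-0.500000: f=-2.815000 → p ← -0.500000 + 0.36·(-2.815000) = -1.513400
x=0.360000, p=-1.513400: f=-3.210226 → p ← -1.513400 + 0.36·(-3.210226) = -2.669081
x=0.720000, p=-2.669081: f=-3.660942 → p ← -2.669081 + 0.36·(-3.660942) = -3.987020
x=1.080000, p=-3.987020: f=-4.174938 → p ← -3.987020 + 0.36·(-4.174938) = -5.489998
x=1.440000, p=-5.489998: f=-4.761099 → p ← -5.489998 + 0.36·(-4.761099) = -7.203994
p(1.8) ≈ -7.2040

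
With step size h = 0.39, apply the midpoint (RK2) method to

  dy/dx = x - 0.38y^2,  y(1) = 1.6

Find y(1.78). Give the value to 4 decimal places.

Midpoint: k1 = f(x_n, y_n); k2 = f(x_n + h/2, y_n + (h/2)·k1); y_{n+1} = y_n + h·k2.
x=1.000000, y=1.600000:
  k1 = f(1.000000, 1.600000) = 0.027200
  k2 = f(1.195000, 1.605304) = 0.215740
  y ← 1.600000 + 0.39·0.215740 = 1.684138
x=1.390000, y=1.684138:
  k1 = f(1.390000, 1.684138) = 0.312198
  k2 = f(1.585000, 1.745017) = 0.427868
  y ← 1.684138 + 0.39·0.427868 = 1.851007
y(1.78) ≈ 1.8510

1.8510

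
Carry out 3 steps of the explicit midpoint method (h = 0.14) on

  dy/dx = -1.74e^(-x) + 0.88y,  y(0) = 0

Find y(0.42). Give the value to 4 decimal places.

Midpoint: k1 = f(x_n, y_n); k2 = f(x_n + h/2, y_n + (h/2)·k1); y_{n+1} = y_n + h·k2.
x=0.000000, y=0.000000:
  k1 = f(0.000000, 0.000000) = -1.740000
  k2 = f(0.070000, -0.121800) = -1.729549
  y ← 0.000000 + 0.14·(-1.729549) = -0.242137
x=0.140000, y=-0.242137:
  k1 = f(0.140000, -0.242137) = -1.725764
  k2 = f(0.210000, -0.362940) = -1.729804
  y ← -0.242137 + 0.14·(-1.729804) = -0.484309
x=0.280000, y=-0.484309:
  k1 = f(0.280000, -0.484309) = -1.741256
  k2 = f(0.350000, -0.606197) = -1.759611
  y ← -0.484309 + 0.14·(-1.759611) = -0.730655
y(0.42) ≈ -0.7307

-0.7307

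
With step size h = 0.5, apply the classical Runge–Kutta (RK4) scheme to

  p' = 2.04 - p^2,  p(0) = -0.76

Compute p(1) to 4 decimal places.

0.9693

RK4: k1 = f(t_n, p_n); k2 = f(t_n + h/2, p_n + (h/2)·k1); k3 = f(t_n + h/2, p_n + (h/2)·k2); k4 = f(t_n + h, p_n + h·k3); p_{n+1} = p_n + (h/6)·(k1 + 2k2 + 2k3 + k4).
t=0.000000, p=-0.760000:
  k1 = f(0.000000, -0.760000) = 1.462400
  k2 = f(0.250000, -0.394400) = 1.884449
  k3 = f(0.250000, -0.288888) = 1.956544
  k4 = f(0.500000, 0.218272) = 1.992357
  p ← -0.760000 + (0.5/6)·(k1 + 2k2 + 2k3 + k4) = 0.168062
t=0.500000, p=0.168062:
  k1 = f(0.500000, 0.168062) = 2.011755
  k2 = f(0.750000, 0.671001) = 1.589758
  k3 = f(0.750000, 0.565501) = 1.720208
  k4 = f(1.000000, 1.028166) = 0.982875
  p ← 0.168062 + (0.5/6)·(k1 + 2k2 + 2k3 + k4) = 0.969275
p(1) ≈ 0.9693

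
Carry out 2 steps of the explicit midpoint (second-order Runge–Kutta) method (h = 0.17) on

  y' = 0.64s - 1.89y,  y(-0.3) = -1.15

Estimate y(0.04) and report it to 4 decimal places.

-0.6292

Midpoint: k1 = f(s_n, y_n); k2 = f(s_n + h/2, y_n + (h/2)·k1); y_{n+1} = y_n + h·k2.
s=-0.300000, y=-1.150000:
  k1 = f(-0.300000, -1.150000) = 1.981500
  k2 = f(-0.215000, -0.981572) = 1.717572
  y ← -1.150000 + 0.17·1.717572 = -0.858013
s=-0.130000, y=-0.858013:
  k1 = f(-0.130000, -0.858013) = 1.538444
  k2 = f(-0.045000, -0.727245) = 1.345693
  y ← -0.858013 + 0.17·1.345693 = -0.629245
y(0.04) ≈ -0.6292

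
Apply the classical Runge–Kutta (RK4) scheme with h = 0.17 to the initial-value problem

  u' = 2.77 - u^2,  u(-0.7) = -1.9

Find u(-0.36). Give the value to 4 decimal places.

RK4: k1 = f(x_n, u_n); k2 = f(x_n + h/2, u_n + (h/2)·k1); k3 = f(x_n + h/2, u_n + (h/2)·k2); k4 = f(x_n + h, u_n + h·k3); u_{n+1} = u_n + (h/6)·(k1 + 2k2 + 2k3 + k4).
x=-0.700000, u=-1.900000:
  k1 = f(-0.700000, -1.900000) = -0.840000
  k2 = f(-0.615000, -1.971400) = -1.116418
  k3 = f(-0.615000, -1.994896) = -1.209608
  k4 = f(-0.530000, -2.105633) = -1.663692
  u ← -1.900000 + (0.17/6)·(k1 + 2k2 + 2k3 + k4) = -2.102746
x=-0.530000, u=-2.102746:
  k1 = f(-0.530000, -2.102746) = -1.651541
  k2 = f(-0.445000, -2.243127) = -2.261619
  k3 = f(-0.445000, -2.294984) = -2.496950
  k4 = f(-0.360000, -2.527228) = -3.616879
  u ← -2.102746 + (0.17/6)·(k1 + 2k2 + 2k3 + k4) = -2.521670
u(-0.36) ≈ -2.5217

-2.5217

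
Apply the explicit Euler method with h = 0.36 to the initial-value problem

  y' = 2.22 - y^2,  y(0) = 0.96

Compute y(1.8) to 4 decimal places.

1.4900

Euler: y_{n+1} = y_n + h·f(s_n, y_n).
s=0.000000, y=0.960000: f=1.298400 → y ← 0.960000 + 0.36·1.298400 = 1.427424
s=0.360000, y=1.427424: f=0.182461 → y ← 1.427424 + 0.36·0.182461 = 1.493110
s=0.720000, y=1.493110: f=-0.009377 → y ← 1.493110 + 0.36·(-0.009377) = 1.489734
s=1.080000, y=1.489734: f=0.000692 → y ← 1.489734 + 0.36·0.000692 = 1.489983
s=1.440000, y=1.489983: f=-0.000050 → y ← 1.489983 + 0.36·(-0.000050) = 1.489965
y(1.8) ≈ 1.4900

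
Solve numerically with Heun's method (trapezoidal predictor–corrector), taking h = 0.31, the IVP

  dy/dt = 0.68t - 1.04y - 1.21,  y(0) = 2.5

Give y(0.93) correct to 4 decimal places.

0.4827

Heun: k1 = f(t_n, y_n); k2 = f(t_n + h, y_n + h·k1); y_{n+1} = y_n + (h/2)·(k1 + k2).
t=0.000000, y=2.500000:
  k1 = f(0.000000, 2.500000) = -3.810000
  k2 = f(0.310000, 1.318900) = -2.370856
  y ← 2.500000 + (0.31/2)·(-3.810000 + (-2.370856)) = 1.541967
t=0.310000, y=1.541967:
  k1 = f(0.310000, 1.541967) = -2.602846
  k2 = f(0.620000, 0.735085) = -1.552888
  y ← 1.541967 + (0.31/2)·(-2.602846 + (-1.552888)) = 0.897828
t=0.620000, y=0.897828:
  k1 = f(0.620000, 0.897828) = -1.722142
  k2 = f(0.930000, 0.363965) = -0.956123
  y ← 0.897828 + (0.31/2)·(-1.722142 + (-0.956123)) = 0.482697
y(0.93) ≈ 0.4827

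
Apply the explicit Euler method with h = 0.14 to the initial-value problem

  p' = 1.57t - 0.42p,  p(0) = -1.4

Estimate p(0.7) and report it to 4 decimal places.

-0.7439

Euler: p_{n+1} = p_n + h·f(t_n, p_n).
t=0.000000, p=-1.400000: f=0.588000 → p ← -1.400000 + 0.14·0.588000 = -1.317680
t=0.140000, p=-1.317680: f=0.773226 → p ← -1.317680 + 0.14·0.773226 = -1.209428
t=0.280000, p=-1.209428: f=0.947560 → p ← -1.209428 + 0.14·0.947560 = -1.076770
t=0.420000, p=-1.076770: f=1.111643 → p ← -1.076770 + 0.14·1.111643 = -0.921140
t=0.560000, p=-0.921140: f=1.266079 → p ← -0.921140 + 0.14·1.266079 = -0.743889
p(0.7) ≈ -0.7439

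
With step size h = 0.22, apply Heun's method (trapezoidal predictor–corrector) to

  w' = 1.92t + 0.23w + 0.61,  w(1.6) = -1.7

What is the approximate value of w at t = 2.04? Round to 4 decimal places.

Heun: k1 = f(t_n, w_n); k2 = f(t_n + h, w_n + h·k1); w_{n+1} = w_n + (h/2)·(k1 + k2).
t=1.600000, w=-1.700000:
  k1 = f(1.600000, -1.700000) = 3.291000
  k2 = f(1.820000, -0.975980) = 3.879925
  w ← -1.700000 + (0.22/2)·(3.291000 + 3.879925) = -0.911198
t=1.820000, w=-0.911198:
  k1 = f(1.820000, -0.911198) = 3.894824
  k2 = f(2.040000, -0.054337) = 4.514303
  w ← -0.911198 + (0.22/2)·(3.894824 + 4.514303) = 0.013806
w(2.04) ≈ 0.0138

0.0138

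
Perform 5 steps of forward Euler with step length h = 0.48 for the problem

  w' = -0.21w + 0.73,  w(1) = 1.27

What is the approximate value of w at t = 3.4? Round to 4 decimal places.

Euler: w_{n+1} = w_n + h·f(t_n, w_n).
t=1.000000, w=1.270000: f=0.463300 → w ← 1.270000 + 0.48·0.463300 = 1.492384
t=1.480000, w=1.492384: f=0.416599 → w ← 1.492384 + 0.48·0.416599 = 1.692352
t=1.960000, w=1.692352: f=0.374606 → w ← 1.692352 + 0.48·0.374606 = 1.872163
t=2.440000, w=1.872163: f=0.336846 → w ← 1.872163 + 0.48·0.336846 = 2.033849
t=2.920000, w=2.033849: f=0.302892 → w ← 2.033849 + 0.48·0.302892 = 2.179237
w(3.4) ≈ 2.1792

2.1792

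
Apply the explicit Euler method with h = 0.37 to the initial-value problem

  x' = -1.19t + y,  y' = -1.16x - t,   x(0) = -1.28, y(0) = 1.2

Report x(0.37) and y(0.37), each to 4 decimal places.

-0.8360, 1.7494

Euler on (x,y): x_{n+1} = x_n + h·x', y_{n+1} = y_n + h·y'.
0.000000: (-1.280000, 1.200000); f=(1.200000, 1.484800) → (-0.836000, 1.749376)
(x(0.37), y(0.37)) ≈ (-0.8360, 1.7494)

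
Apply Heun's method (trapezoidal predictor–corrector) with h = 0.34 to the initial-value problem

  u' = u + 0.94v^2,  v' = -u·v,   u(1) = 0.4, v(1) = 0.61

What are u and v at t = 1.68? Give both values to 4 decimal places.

Heun on (u,v): k1 = f(t_n, state_n); k2 = f(t_n + h, state_n + h·k1); state_{n+1} = state_n + (h/2)·(k1 + k2).
1.000000: (0.400000, 0.610000)
  k1 = (0.749774, -0.244000)
  predictor → (0.654923, 0.527040)
  k2 = (0.916028, -0.345171)
  → (0.683186, 0.509841)
1.340000: (0.683186, 0.509841)
  k1 = (0.927528, -0.348316)
  predictor → (0.998546, 0.391413)
  k2 = (1.142558, -0.390844)
  → (1.035101, 0.384184)
(u(1.68), v(1.68)) ≈ (1.0351, 0.3842)

1.0351, 0.3842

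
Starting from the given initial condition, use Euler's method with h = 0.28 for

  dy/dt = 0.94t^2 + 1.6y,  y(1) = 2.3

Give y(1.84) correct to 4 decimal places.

8.7997

Euler: y_{n+1} = y_n + h·f(t_n, y_n).
t=1.000000, y=2.300000: f=4.620000 → y ← 2.300000 + 0.28·4.620000 = 3.593600
t=1.280000, y=3.593600: f=7.289856 → y ← 3.593600 + 0.28·7.289856 = 5.634760
t=1.560000, y=5.634760: f=11.303199 → y ← 5.634760 + 0.28·11.303199 = 8.799656
y(1.84) ≈ 8.7997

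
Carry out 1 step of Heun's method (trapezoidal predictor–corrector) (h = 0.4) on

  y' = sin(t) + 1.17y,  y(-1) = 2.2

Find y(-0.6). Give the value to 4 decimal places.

3.1105

Heun: k1 = f(t_n, y_n); k2 = f(t_n + h, y_n + h·k1); y_{n+1} = y_n + (h/2)·(k1 + k2).
t=-1.000000, y=2.200000:
  k1 = f(-1.000000, 2.200000) = 1.732529
  k2 = f(-0.600000, 2.893012) = 2.820181
  y ← 2.200000 + (0.4/2)·(1.732529 + 2.820181) = 3.110542
y(-0.6) ≈ 3.1105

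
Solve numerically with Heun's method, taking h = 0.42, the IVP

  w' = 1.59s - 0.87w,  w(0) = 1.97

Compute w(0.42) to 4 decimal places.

Heun: k1 = f(s_n, w_n); k2 = f(s_n + h, w_n + h·k1); w_{n+1} = w_n + (h/2)·(k1 + k2).
s=0.000000, w=1.970000:
  k1 = f(0.000000, 1.970000) = -1.713900
  k2 = f(0.420000, 1.250162) = -0.419841
  w ← 1.970000 + (0.42/2)·(-1.713900 + (-0.419841)) = 1.521914
w(0.42) ≈ 1.5219

1.5219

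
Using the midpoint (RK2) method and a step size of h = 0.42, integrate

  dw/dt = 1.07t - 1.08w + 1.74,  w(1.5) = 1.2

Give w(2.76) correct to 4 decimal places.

Midpoint: k1 = f(t_n, w_n); k2 = f(t_n + h/2, w_n + (h/2)·k1); w_{n+1} = w_n + h·k2.
t=1.500000, w=1.200000:
  k1 = f(1.500000, 1.200000) = 2.049000
  k2 = f(1.710000, 1.630290) = 1.808987
  w ← 1.200000 + 0.42·1.808987 = 1.959774
t=1.920000, w=1.959774:
  k1 = f(1.920000, 1.959774) = 1.677844
  k2 = f(2.130000, 2.312122) = 1.522009
  w ← 1.959774 + 0.42·1.522009 = 2.599018
t=2.340000, w=2.599018:
  k1 = f(2.340000, 2.599018) = 1.436860
  k2 = f(2.550000, 2.900759) = 1.335681
  w ← 2.599018 + 0.42·1.335681 = 3.160004
w(2.76) ≈ 3.1600

3.1600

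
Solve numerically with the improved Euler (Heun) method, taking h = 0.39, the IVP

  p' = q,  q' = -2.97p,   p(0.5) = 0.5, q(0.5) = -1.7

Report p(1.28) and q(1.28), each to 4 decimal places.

Heun on (p,q): k1 = f(t_n, state_n); k2 = f(t_n + h, state_n + h·k1); state_{n+1} = state_n + (h/2)·(k1 + k2).
0.500000: (0.500000, -1.700000)
  k1 = (-1.700000, -1.485000)
  predictor → (-0.163000, -2.279150)
  k2 = (-2.279150, 0.484110)
  → (-0.275934, -1.895174)
0.890000: (-0.275934, -1.895174)
  k1 = (-1.895174, 0.819525)
  predictor → (-1.015052, -1.575559)
  k2 = (-1.575559, 3.014704)
  → (-0.952727, -1.147499)
(p(1.28), q(1.28)) ≈ (-0.9527, -1.1475)

-0.9527, -1.1475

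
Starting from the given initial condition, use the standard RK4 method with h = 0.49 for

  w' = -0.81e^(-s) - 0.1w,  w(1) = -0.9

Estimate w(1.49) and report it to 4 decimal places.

-0.9694

RK4: k1 = f(s_n, w_n); k2 = f(s_n + h/2, w_n + (h/2)·k1); k3 = f(s_n + h/2, w_n + (h/2)·k2); k4 = f(s_n + h, w_n + h·k3); w_{n+1} = w_n + (h/6)·(k1 + 2k2 + 2k3 + k4).
s=1.000000, w=-0.900000:
  k1 = f(1.000000, -0.900000) = -0.207982
  k2 = f(1.245000, -0.950956) = -0.138137
  k3 = f(1.245000, -0.933843) = -0.139848
  k4 = f(1.490000, -0.968525) = -0.085699
  w ← -0.900000 + (0.49/6)·(k1 + 2k2 + 2k3 + k4) = -0.969388
w(1.49) ≈ -0.9694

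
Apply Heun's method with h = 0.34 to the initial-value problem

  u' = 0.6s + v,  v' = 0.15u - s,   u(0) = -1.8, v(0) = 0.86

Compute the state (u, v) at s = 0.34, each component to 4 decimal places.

Heun on (u,v): k1 = f(s_n, state_n); k2 = f(s_n + h, state_n + h·k1); state_{n+1} = state_n + (h/2)·(k1 + k2).
0.000000: (-1.800000, 0.860000)
  k1 = (0.860000, -0.270000)
  predictor → (-1.507600, 0.768200)
  k2 = (0.972200, -0.566140)
  → (-1.488526, 0.717856)
(u(0.34), v(0.34)) ≈ (-1.4885, 0.7179)

-1.4885, 0.7179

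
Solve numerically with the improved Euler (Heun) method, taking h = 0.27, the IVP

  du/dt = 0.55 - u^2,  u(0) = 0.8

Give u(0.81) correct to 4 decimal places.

Heun: k1 = f(t_n, u_n); k2 = f(t_n + h, u_n + h·k1); u_{n+1} = u_n + (h/2)·(k1 + k2).
t=0.000000, u=0.800000:
  k1 = f(0.000000, 0.800000) = -0.090000
  k2 = f(0.270000, 0.775700) = -0.051710
  u ← 0.800000 + (0.27/2)·(-0.090000 + (-0.051710)) = 0.780869
t=0.270000, u=0.780869:
  k1 = f(0.270000, 0.780869) = -0.059757
  k2 = f(0.540000, 0.764735) = -0.034819
  u ← 0.780869 + (0.27/2)·(-0.059757 + (-0.034819)) = 0.768101
t=0.540000, u=0.768101:
  k1 = f(0.540000, 0.768101) = -0.039980
  k2 = f(0.810000, 0.757307) = -0.023514
  u ← 0.768101 + (0.27/2)·(-0.039980 + (-0.023514)) = 0.759530
u(0.81) ≈ 0.7595

0.7595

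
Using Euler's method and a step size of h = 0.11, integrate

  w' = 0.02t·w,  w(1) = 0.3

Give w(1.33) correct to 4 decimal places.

Euler: w_{n+1} = w_n + h·f(t_n, w_n).
t=1.000000, w=0.300000: f=0.006000 → w ← 0.300000 + 0.11·0.006000 = 0.300660
t=1.110000, w=0.300660: f=0.006675 → w ← 0.300660 + 0.11·0.006675 = 0.301394
t=1.220000, w=0.301394: f=0.007354 → w ← 0.301394 + 0.11·0.007354 = 0.302203
w(1.33) ≈ 0.3022

0.3022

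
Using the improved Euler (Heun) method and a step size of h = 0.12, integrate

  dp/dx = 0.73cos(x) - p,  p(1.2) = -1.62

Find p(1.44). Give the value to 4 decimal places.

Heun: k1 = f(x_n, p_n); k2 = f(x_n + h, p_n + h·k1); p_{n+1} = p_n + (h/2)·(k1 + k2).
x=1.200000, p=-1.620000:
  k1 = f(1.200000, -1.620000) = 1.884521
  k2 = f(1.320000, -1.393857) = 1.575026
  p ← -1.620000 + (0.12/2)·(1.884521 + 1.575026) = -1.412427
x=1.320000, p=-1.412427:
  k1 = f(1.320000, -1.412427) = 1.593595
  k2 = f(1.440000, -1.221196) = 1.316405
  p ← -1.412427 + (0.12/2)·(1.593595 + 1.316405) = -1.237827
p(1.44) ≈ -1.2378

-1.2378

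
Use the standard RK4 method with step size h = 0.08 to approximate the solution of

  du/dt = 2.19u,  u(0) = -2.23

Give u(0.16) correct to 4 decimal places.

RK4: k1 = f(t_n, u_n); k2 = f(t_n + h/2, u_n + (h/2)·k1); k3 = f(t_n + h/2, u_n + (h/2)·k2); k4 = f(t_n + h, u_n + h·k3); u_{n+1} = u_n + (h/6)·(k1 + 2k2 + 2k3 + k4).
t=0.000000, u=-2.230000:
  k1 = f(0.000000, -2.230000) = -4.883700
  k2 = f(0.040000, -2.425348) = -5.311512
  k3 = f(0.040000, -2.442460) = -5.348988
  k4 = f(0.080000, -2.657919) = -5.820843
  u ← -2.230000 + (0.08/6)·(k1 + 2k2 + 2k3 + k4) = -2.657007
t=0.080000, u=-2.657007:
  k1 = f(0.080000, -2.657007) = -5.818846
  k2 = f(0.120000, -2.889761) = -6.328577
  k3 = f(0.120000, -2.910150) = -6.373229
  k4 = f(0.160000, -3.166866) = -6.935436
  u ← -2.657007 + (0.08/6)·(k1 + 2k2 + 2k3 + k4) = -3.165779
u(0.16) ≈ -3.1658

-3.1658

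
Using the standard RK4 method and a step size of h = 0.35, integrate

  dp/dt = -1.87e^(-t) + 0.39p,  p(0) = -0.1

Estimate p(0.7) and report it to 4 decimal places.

-1.2310

RK4: k1 = f(t_n, p_n); k2 = f(t_n + h/2, p_n + (h/2)·k1); k3 = f(t_n + h/2, p_n + (h/2)·k2); k4 = f(t_n + h, p_n + h·k3); p_{n+1} = p_n + (h/6)·(k1 + 2k2 + 2k3 + k4).
t=0.000000, p=-0.100000:
  k1 = f(0.000000, -0.100000) = -1.909000
  k2 = f(0.175000, -0.434075) = -1.739074
  k3 = f(0.175000, -0.404338) = -1.727476
  k4 = f(0.350000, -0.704617) = -1.592567
  p ← -0.100000 + (0.35/6)·(k1 + 2k2 + 2k3 + k4) = -0.708689
t=0.350000, p=-0.708689:
  k1 = f(0.350000, -0.708689) = -1.594155
  k2 = f(0.525000, -0.987666) = -1.491398
  k3 = f(0.525000, -0.969684) = -1.484385
  k4 = f(0.700000, -1.228224) = -1.407622
  p ← -0.708689 + (0.35/6)·(k1 + 2k2 + 2k3 + k4) = -1.230967
p(0.7) ≈ -1.2310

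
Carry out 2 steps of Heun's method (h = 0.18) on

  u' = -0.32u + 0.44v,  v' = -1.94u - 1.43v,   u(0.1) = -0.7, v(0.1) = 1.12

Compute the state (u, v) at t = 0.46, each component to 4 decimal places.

Heun on (u,v): k1 = f(t_n, state_n); k2 = f(t_n + h, state_n + h·k1); state_{n+1} = state_n + (h/2)·(k1 + k2).
0.100000: (-0.700000, 1.120000)
  k1 = (0.716800, -0.243600)
  predictor → (-0.570976, 1.076152)
  k2 = (0.656219, -0.431204)
  → (-0.576428, 1.059268)
0.280000: (-0.576428, 1.059268)
  k1 = (0.650535, -0.396482)
  predictor → (-0.459332, 0.987901)
  k2 = (0.581663, -0.521594)
  → (-0.465531, 0.976641)
(u(0.46), v(0.46)) ≈ (-0.4655, 0.9766)

-0.4655, 0.9766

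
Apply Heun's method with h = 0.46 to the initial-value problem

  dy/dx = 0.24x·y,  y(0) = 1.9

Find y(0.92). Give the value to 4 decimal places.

2.1017

Heun: k1 = f(x_n, y_n); k2 = f(x_n + h, y_n + h·k1); y_{n+1} = y_n + (h/2)·(k1 + k2).
x=0.000000, y=1.900000:
  k1 = f(0.000000, 1.900000) = 0.000000
  k2 = f(0.460000, 1.900000) = 0.209760
  y ← 1.900000 + (0.46/2)·(0.000000 + 0.209760) = 1.948245
x=0.460000, y=1.948245:
  k1 = f(0.460000, 1.948245) = 0.215086
  k2 = f(0.920000, 2.047184) = 0.452018
  y ← 1.948245 + (0.46/2)·(0.215086 + 0.452018) = 2.101679
y(0.92) ≈ 2.1017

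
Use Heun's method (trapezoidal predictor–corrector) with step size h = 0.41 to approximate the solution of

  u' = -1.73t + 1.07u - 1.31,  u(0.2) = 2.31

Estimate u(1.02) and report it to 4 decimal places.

2.6205

Heun: k1 = f(t_n, u_n); k2 = f(t_n + h, u_n + h·k1); u_{n+1} = u_n + (h/2)·(k1 + k2).
t=0.200000, u=2.310000:
  k1 = f(0.200000, 2.310000) = 0.815700
  k2 = f(0.610000, 2.644437) = 0.464248
  u ← 2.310000 + (0.41/2)·(0.815700 + 0.464248) = 2.572389
t=0.610000, u=2.572389:
  k1 = f(0.610000, 2.572389) = 0.387157
  k2 = f(1.020000, 2.731123) = -0.152298
  u ← 2.572389 + (0.41/2)·(0.387157 + (-0.152298)) = 2.620535
u(1.02) ≈ 2.6205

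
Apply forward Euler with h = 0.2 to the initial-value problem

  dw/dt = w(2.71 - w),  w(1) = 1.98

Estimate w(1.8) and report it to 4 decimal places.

Euler: w_{n+1} = w_n + h·f(t_n, w_n).
t=1.000000, w=1.980000: f=1.445400 → w ← 1.980000 + 0.2·1.445400 = 2.269080
t=1.200000, w=2.269080: f=1.000483 → w ← 2.269080 + 0.2·1.000483 = 2.469177
t=1.400000, w=2.469177: f=0.594636 → w ← 2.469177 + 0.2·0.594636 = 2.588104
t=1.600000, w=2.588104: f=0.315480 → w ← 2.588104 + 0.2·0.315480 = 2.651200
w(1.8) ≈ 2.6512

2.6512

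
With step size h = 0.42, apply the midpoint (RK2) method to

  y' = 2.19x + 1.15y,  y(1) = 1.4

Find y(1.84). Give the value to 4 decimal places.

Midpoint: k1 = f(x_n, y_n); k2 = f(x_n + h/2, y_n + (h/2)·k1); y_{n+1} = y_n + h·k2.
x=1.000000, y=1.400000:
  k1 = f(1.000000, 1.400000) = 3.800000
  k2 = f(1.210000, 2.198000) = 5.177600
  y ← 1.400000 + 0.42·5.177600 = 3.574592
x=1.420000, y=3.574592:
  k1 = f(1.420000, 3.574592) = 7.220581
  k2 = f(1.630000, 5.090914) = 9.424251
  y ← 3.574592 + 0.42·9.424251 = 7.532777
y(1.84) ≈ 7.5328

7.5328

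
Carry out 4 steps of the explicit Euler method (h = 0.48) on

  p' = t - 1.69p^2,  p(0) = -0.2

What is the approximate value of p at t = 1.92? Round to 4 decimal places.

0.9659

Euler: p_{n+1} = p_n + h·f(t_n, p_n).
t=0.000000, p=-0.200000: f=-0.067600 → p ← -0.200000 + 0.48·(-0.067600) = -0.232448
t=0.480000, p=-0.232448: f=0.388686 → p ← -0.232448 + 0.48·0.388686 = -0.045879
t=0.960000, p=-0.045879: f=0.956443 → p ← -0.045879 + 0.48·0.956443 = 0.413214
t=1.440000, p=0.413214: f=1.151440 → p ← 0.413214 + 0.48·1.151440 = 0.965905
p(1.92) ≈ 0.9659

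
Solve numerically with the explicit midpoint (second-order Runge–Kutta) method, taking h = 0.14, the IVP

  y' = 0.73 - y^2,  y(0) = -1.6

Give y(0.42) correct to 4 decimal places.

-3.4479

Midpoint: k1 = f(t_n, y_n); k2 = f(t_n + h/2, y_n + (h/2)·k1); y_{n+1} = y_n + h·k2.
t=0.000000, y=-1.600000:
  k1 = f(0.000000, -1.600000) = -1.830000
  k2 = f(0.070000, -1.728100) = -2.256330
  y ← -1.600000 + 0.14·(-2.256330) = -1.915886
t=0.140000, y=-1.915886:
  k1 = f(0.140000, -1.915886) = -2.940620
  k2 = f(0.210000, -2.121730) = -3.771736
  y ← -1.915886 + 0.14·(-3.771736) = -2.443929
t=0.280000, y=-2.443929:
  k1 = f(0.280000, -2.443929) = -5.242790
  k2 = f(0.350000, -2.810925) = -7.171297
  y ← -2.443929 + 0.14·(-7.171297) = -3.447911
y(0.42) ≈ -3.4479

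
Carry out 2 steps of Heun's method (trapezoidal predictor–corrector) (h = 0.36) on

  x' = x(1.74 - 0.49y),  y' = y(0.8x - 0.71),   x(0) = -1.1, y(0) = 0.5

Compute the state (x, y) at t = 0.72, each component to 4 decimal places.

-3.3621, 0.1355

Heun on (x,y): k1 = f(t_n, state_n); k2 = f(t_n + h, state_n + h·k1); state_{n+1} = state_n + (h/2)·(k1 + k2).
0.000000: (-1.100000, 0.500000)
  k1 = (-1.644500, -0.795000)
  predictor → (-1.692020, 0.213800)
  k2 = (-2.766855, -0.441201)
  → (-1.894044, 0.277484)
0.360000: (-1.894044, 0.277484)
  k1 = (-3.038109, -0.617467)
  predictor → (-2.987763, 0.055196)
  k2 = (-5.117901, -0.171119)
  → (-3.362126, 0.135538)
(x(0.72), y(0.72)) ≈ (-3.3621, 0.1355)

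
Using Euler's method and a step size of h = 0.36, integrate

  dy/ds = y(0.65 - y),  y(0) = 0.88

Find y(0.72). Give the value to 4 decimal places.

Euler: y_{n+1} = y_n + h·f(s_n, y_n).
s=0.000000, y=0.880000: f=-0.202400 → y ← 0.880000 + 0.36·(-0.202400) = 0.807136
s=0.360000, y=0.807136: f=-0.126830 → y ← 0.807136 + 0.36·(-0.126830) = 0.761477
y(0.72) ≈ 0.7615

0.7615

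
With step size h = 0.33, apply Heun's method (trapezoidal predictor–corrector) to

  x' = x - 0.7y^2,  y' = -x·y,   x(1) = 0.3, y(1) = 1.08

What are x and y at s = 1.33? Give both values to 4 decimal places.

0.1268, 1.0057

Heun on (x,y): k1 = f(s_n, state_n); k2 = f(s_n + h, state_n + h·k1); state_{n+1} = state_n + (h/2)·(k1 + k2).
1.000000: (0.300000, 1.080000)
  k1 = (-0.516480, -0.324000)
  predictor → (0.129562, 0.973080)
  k2 = (-0.533258, -0.126074)
  → (0.126793, 1.005738)
(x(1.33), y(1.33)) ≈ (0.1268, 1.0057)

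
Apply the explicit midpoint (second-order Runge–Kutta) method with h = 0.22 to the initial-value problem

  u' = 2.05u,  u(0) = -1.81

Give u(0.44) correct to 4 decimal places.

-4.3637

Midpoint: k1 = f(x_n, u_n); k2 = f(x_n + h/2, u_n + (h/2)·k1); u_{n+1} = u_n + h·k2.
x=0.000000, u=-1.810000:
  k1 = f(0.000000, -1.810000) = -3.710500
  k2 = f(0.110000, -2.218155) = -4.547218
  u ← -1.810000 + 0.22·(-4.547218) = -2.810388
x=0.220000, u=-2.810388:
  k1 = f(0.220000, -2.810388) = -5.761295
  k2 = f(0.330000, -3.444130) = -7.060467
  u ← -2.810388 + 0.22·(-7.060467) = -4.363691
u(0.44) ≈ -4.3637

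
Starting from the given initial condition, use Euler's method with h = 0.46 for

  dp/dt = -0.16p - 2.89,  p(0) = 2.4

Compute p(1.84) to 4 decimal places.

-2.9911

Euler: p_{n+1} = p_n + h·f(t_n, p_n).
t=0.000000, p=2.400000: f=-3.274000 → p ← 2.400000 + 0.46·(-3.274000) = 0.893960
t=0.460000, p=0.893960: f=-3.033034 → p ← 0.893960 + 0.46·(-3.033034) = -0.501235
t=0.920000, p=-0.501235: f=-2.809802 → p ← -0.501235 + 0.46·(-2.809802) = -1.793745
t=1.380000, p=-1.793745: f=-2.603001 → p ← -1.793745 + 0.46·(-2.603001) = -2.991125
p(1.84) ≈ -2.9911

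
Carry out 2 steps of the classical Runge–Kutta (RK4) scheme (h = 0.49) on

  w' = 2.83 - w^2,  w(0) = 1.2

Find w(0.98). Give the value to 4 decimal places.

1.6469

RK4: k1 = f(t_n, w_n); k2 = f(t_n + h/2, w_n + (h/2)·k1); k3 = f(t_n + h/2, w_n + (h/2)·k2); k4 = f(t_n + h, w_n + h·k3); w_{n+1} = w_n + (h/6)·(k1 + 2k2 + 2k3 + k4).
t=0.000000, w=1.200000:
  k1 = f(0.000000, 1.200000) = 1.390000
  k2 = f(0.245000, 1.540550) = 0.456706
  k3 = f(0.245000, 1.311893) = 1.108937
  k4 = f(0.490000, 1.743379) = -0.209371
  w ← 1.200000 + (0.49/6)·(k1 + 2k2 + 2k3 + k4) = 1.552140
t=0.490000, w=1.552140:
  k1 = f(0.490000, 1.552140) = 0.420862
  k2 = f(0.735000, 1.655251) = 0.090144
  k3 = f(0.735000, 1.574225) = 0.351816
  k4 = f(0.980000, 1.724529) = -0.144001
  w ← 1.552140 + (0.49/6)·(k1 + 2k2 + 2k3 + k4) = 1.646937
w(0.98) ≈ 1.6469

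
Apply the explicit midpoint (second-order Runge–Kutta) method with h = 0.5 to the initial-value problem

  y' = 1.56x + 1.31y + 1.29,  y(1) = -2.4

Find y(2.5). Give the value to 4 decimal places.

-0.3976

Midpoint: k1 = f(x_n, y_n); k2 = f(x_n + h/2, y_n + (h/2)·k1); y_{n+1} = y_n + h·k2.
x=1.000000, y=-2.400000:
  k1 = f(1.000000, -2.400000) = -0.294000
  k2 = f(1.250000, -2.473500) = -0.000285
  y ← -2.400000 + 0.5·(-0.000285) = -2.400142
x=1.500000, y=-2.400142:
  k1 = f(1.500000, -2.400142) = 0.485813
  k2 = f(1.750000, -2.278689) = 1.034917
  y ← -2.400142 + 0.5·1.034917 = -1.882684
x=2.000000, y=-1.882684:
  k1 = f(2.000000, -1.882684) = 1.943684
  k2 = f(2.250000, -1.396763) = 2.970241
  y ← -1.882684 + 0.5·2.970241 = -0.397564
y(2.5) ≈ -0.3976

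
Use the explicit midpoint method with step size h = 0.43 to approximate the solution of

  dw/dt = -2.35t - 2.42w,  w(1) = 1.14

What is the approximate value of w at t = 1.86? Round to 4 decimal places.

Midpoint: k1 = f(t_n, w_n); k2 = f(t_n + h/2, w_n + (h/2)·k1); w_{n+1} = w_n + h·k2.
t=1.000000, w=1.140000:
  k1 = f(1.000000, 1.140000) = -5.108800
  k2 = f(1.215000, 0.041608) = -2.955941
  w ← 1.140000 + 0.43·(-2.955941) = -0.131055
t=1.430000, w=-0.131055:
  k1 = f(1.430000, -0.131055) = -3.043347
  k2 = f(1.645000, -0.785374) = -1.965144
  w ← -0.131055 + 0.43·(-1.965144) = -0.976067
w(1.86) ≈ -0.9761

-0.9761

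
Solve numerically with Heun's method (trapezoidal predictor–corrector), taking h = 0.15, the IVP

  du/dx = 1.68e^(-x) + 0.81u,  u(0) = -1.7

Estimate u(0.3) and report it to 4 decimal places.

-1.6695

Heun: k1 = f(x_n, u_n); k2 = f(x_n + h, u_n + h·k1); u_{n+1} = u_n + (h/2)·(k1 + k2).
x=0.000000, u=-1.700000:
  k1 = f(0.000000, -1.700000) = 0.303000
  k2 = f(0.150000, -1.654550) = 0.105804
  u ← -1.700000 + (0.15/2)·(0.303000 + 0.105804) = -1.669340
x=0.150000, u=-1.669340:
  k1 = f(0.150000, -1.669340) = 0.093824
  k2 = f(0.300000, -1.655266) = -0.096191
  u ← -1.669340 + (0.15/2)·(0.093824 + (-0.096191)) = -1.669517
u(0.3) ≈ -1.6695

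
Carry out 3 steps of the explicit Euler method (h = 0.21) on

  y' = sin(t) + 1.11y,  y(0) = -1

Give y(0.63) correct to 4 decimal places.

Euler: y_{n+1} = y_n + h·f(t_n, y_n).
t=0.000000, y=-1.000000: f=-1.110000 → y ← -1.000000 + 0.21·(-1.110000) = -1.233100
t=0.210000, y=-1.233100: f=-1.160281 → y ← -1.233100 + 0.21·(-1.160281) = -1.476759
t=0.420000, y=-1.476759: f=-1.231442 → y ← -1.476759 + 0.21·(-1.231442) = -1.735362
y(0.63) ≈ -1.7354

-1.7354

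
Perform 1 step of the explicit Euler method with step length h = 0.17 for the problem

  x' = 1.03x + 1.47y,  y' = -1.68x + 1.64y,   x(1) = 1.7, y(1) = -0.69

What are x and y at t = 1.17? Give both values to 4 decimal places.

1.8252, -1.3679

Euler on (x,y): x_{n+1} = x_n + h·x', y_{n+1} = y_n + h·y'.
1.000000: (1.700000, -0.690000); f=(0.736700, -3.987600) → (1.825239, -1.367892)
(x(1.17), y(1.17)) ≈ (1.8252, -1.3679)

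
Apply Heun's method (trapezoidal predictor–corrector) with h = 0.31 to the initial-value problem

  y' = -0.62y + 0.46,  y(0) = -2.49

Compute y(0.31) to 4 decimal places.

Heun: k1 = f(t_n, y_n); k2 = f(t_n + h, y_n + h·k1); y_{n+1} = y_n + (h/2)·(k1 + k2).
t=0.000000, y=-2.490000:
  k1 = f(0.000000, -2.490000) = 2.003800
  k2 = f(0.310000, -1.868822) = 1.618670
  y ← -2.490000 + (0.31/2)·(2.003800 + 1.618670) = -1.928517
y(0.31) ≈ -1.9285

-1.9285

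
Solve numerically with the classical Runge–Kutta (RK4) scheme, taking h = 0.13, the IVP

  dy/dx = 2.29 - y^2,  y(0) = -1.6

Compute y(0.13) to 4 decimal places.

RK4: k1 = f(x_n, y_n); k2 = f(x_n + h/2, y_n + (h/2)·k1); k3 = f(x_n + h/2, y_n + (h/2)·k2); k4 = f(x_n + h, y_n + h·k3); y_{n+1} = y_n + (h/6)·(k1 + 2k2 + 2k3 + k4).
x=0.000000, y=-1.600000:
  k1 = f(0.000000, -1.600000) = -0.270000
  k2 = f(0.065000, -1.617550) = -0.326468
  k3 = f(0.065000, -1.621220) = -0.338356
  k4 = f(0.130000, -1.643986) = -0.412691
  y ← -1.600000 + (0.13/6)·(k1 + 2k2 + 2k3 + k4) = -1.643601
y(0.13) ≈ -1.6436

-1.6436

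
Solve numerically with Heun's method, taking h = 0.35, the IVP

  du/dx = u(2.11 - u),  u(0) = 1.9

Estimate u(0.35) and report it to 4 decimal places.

1.9949

Heun: k1 = f(x_n, u_n); k2 = f(x_n + h, u_n + h·k1); u_{n+1} = u_n + (h/2)·(k1 + k2).
x=0.000000, u=1.900000:
  k1 = f(0.000000, 1.900000) = 0.399000
  k2 = f(0.350000, 2.039650) = 0.143489
  u ← 1.900000 + (0.35/2)·(0.399000 + 0.143489) = 1.994936
u(0.35) ≈ 1.9949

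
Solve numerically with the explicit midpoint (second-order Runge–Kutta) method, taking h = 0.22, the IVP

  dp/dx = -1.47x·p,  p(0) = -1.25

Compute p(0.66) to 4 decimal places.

Midpoint: k1 = f(x_n, p_n); k2 = f(x_n + h/2, p_n + (h/2)·k1); p_{n+1} = p_n + h·k2.
x=0.000000, p=-1.250000:
  k1 = f(0.000000, -1.250000) = 0.000000
  k2 = f(0.110000, -1.250000) = 0.202125
  p ← -1.250000 + 0.22·0.202125 = -1.205532
x=0.220000, p=-1.205532:
  k1 = f(0.220000, -1.205532) = 0.389869
  k2 = f(0.330000, -1.162647) = 0.564000
  p ← -1.205532 + 0.22·0.564000 = -1.081452
x=0.440000, p=-1.081452:
  k1 = f(0.440000, -1.081452) = 0.699483
  k2 = f(0.550000, -1.004509) = 0.812146
  p ← -1.081452 + 0.22·0.812146 = -0.902780
p(0.66) ≈ -0.9028

-0.9028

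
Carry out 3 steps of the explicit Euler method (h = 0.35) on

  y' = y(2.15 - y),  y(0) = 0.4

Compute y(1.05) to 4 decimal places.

Euler: y_{n+1} = y_n + h·f(x_n, y_n).
x=0.000000, y=0.400000: f=0.700000 → y ← 0.400000 + 0.35·0.700000 = 0.645000
x=0.350000, y=0.645000: f=0.970725 → y ← 0.645000 + 0.35·0.970725 = 0.984754
x=0.700000, y=0.984754: f=1.147481 → y ← 0.984754 + 0.35·1.147481 = 1.386372
y(1.05) ≈ 1.3864

1.3864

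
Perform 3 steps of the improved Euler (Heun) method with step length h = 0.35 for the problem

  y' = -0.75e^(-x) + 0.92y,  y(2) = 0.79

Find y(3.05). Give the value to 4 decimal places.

1.9278

Heun: k1 = f(x_n, y_n); k2 = f(x_n + h, y_n + h·k1); y_{n+1} = y_n + (h/2)·(k1 + k2).
x=2.000000, y=0.790000:
  k1 = f(2.000000, 0.790000) = 0.625299
  k2 = f(2.350000, 1.008854) = 0.856619
  y ← 0.790000 + (0.35/2)·(0.625299 + 0.856619) = 1.049336
x=2.350000, y=1.049336:
  k1 = f(2.350000, 1.049336) = 0.893862
  k2 = f(2.700000, 1.362187) = 1.202808
  y ← 1.049336 + (0.35/2)·(0.893862 + 1.202808) = 1.416253
x=2.700000, y=1.416253:
  k1 = f(2.700000, 1.416253) = 1.252549
  k2 = f(3.050000, 1.854645) = 1.670754
  y ← 1.416253 + (0.35/2)·(1.252549 + 1.670754) = 1.927831
y(3.05) ≈ 1.9278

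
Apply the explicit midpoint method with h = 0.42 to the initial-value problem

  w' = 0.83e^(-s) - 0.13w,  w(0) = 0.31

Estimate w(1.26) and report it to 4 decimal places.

0.7958

Midpoint: k1 = f(s_n, w_n); k2 = f(s_n + h/2, w_n + (h/2)·k1); w_{n+1} = w_n + h·k2.
s=0.000000, w=0.310000:
  k1 = f(0.000000, 0.310000) = 0.789700
  k2 = f(0.210000, 0.475837) = 0.610926
  w ← 0.310000 + 0.42·0.610926 = 0.566589
s=0.420000, w=0.566589:
  k1 = f(0.420000, 0.566589) = 0.471692
  k2 = f(0.630000, 0.665644) = 0.355517
  w ← 0.566589 + 0.42·0.355517 = 0.715906
s=0.840000, w=0.715906:
  k1 = f(0.840000, 0.715906) = 0.265252
  k2 = f(1.050000, 0.771609) = 0.190139
  w ← 0.715906 + 0.42·0.190139 = 0.795765
w(1.26) ≈ 0.7958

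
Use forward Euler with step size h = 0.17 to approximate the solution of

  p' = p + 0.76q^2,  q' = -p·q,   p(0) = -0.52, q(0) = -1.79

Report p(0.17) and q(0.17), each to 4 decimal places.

-0.1944, -1.9482

Euler on (p,q): p_{n+1} = p_n + h·p', q_{n+1} = q_n + h·q'.
0.000000: (-0.520000, -1.790000); f=(1.915116, -0.930800) → (-0.194430, -1.948236)
(p(0.17), q(0.17)) ≈ (-0.1944, -1.9482)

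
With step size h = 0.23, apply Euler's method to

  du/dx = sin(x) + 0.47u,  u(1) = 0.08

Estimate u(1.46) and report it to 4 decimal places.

Euler: u_{n+1} = u_n + h·f(x_n, u_n).
x=1.000000, u=0.080000: f=0.879071 → u ← 0.080000 + 0.23·0.879071 = 0.282186
x=1.230000, u=0.282186: f=1.075116 → u ← 0.282186 + 0.23·1.075116 = 0.529463
u(1.46) ≈ 0.5295

0.5295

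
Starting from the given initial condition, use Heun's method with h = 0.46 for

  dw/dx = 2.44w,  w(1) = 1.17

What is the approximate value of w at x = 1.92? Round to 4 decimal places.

Heun: k1 = f(x_n, w_n); k2 = f(x_n + h, w_n + h·k1); w_{n+1} = w_n + (h/2)·(k1 + k2).
x=1.000000, w=1.170000:
  k1 = f(1.000000, 1.170000) = 2.854800
  k2 = f(1.460000, 2.483208) = 6.059028
  w ← 1.170000 + (0.46/2)·(2.854800 + 6.059028) = 3.220180
x=1.460000, w=3.220180:
  k1 = f(1.460000, 3.220180) = 7.857240
  k2 = f(1.920000, 6.834511) = 16.676206
  w ← 3.220180 + (0.46/2)·(7.857240 + 16.676206) = 8.862873
w(1.92) ≈ 8.8629

8.8629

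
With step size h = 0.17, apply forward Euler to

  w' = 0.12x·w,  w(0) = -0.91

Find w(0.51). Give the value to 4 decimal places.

Euler: w_{n+1} = w_n + h·f(x_n, w_n).
x=0.000000, w=-0.910000: f=0.000000 → w ← -0.910000 + 0.17·0.000000 = -0.910000
x=0.170000, w=-0.910000: f=-0.018564 → w ← -0.910000 + 0.17·(-0.018564) = -0.913156
x=0.340000, w=-0.913156: f=-0.037257 → w ← -0.913156 + 0.17·(-0.037257) = -0.919490
w(0.51) ≈ -0.9195

-0.9195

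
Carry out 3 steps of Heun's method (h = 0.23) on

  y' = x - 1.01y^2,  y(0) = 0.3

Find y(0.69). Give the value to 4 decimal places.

Heun: k1 = f(x_n, y_n); k2 = f(x_n + h, y_n + h·k1); y_{n+1} = y_n + (h/2)·(k1 + k2).
x=0.000000, y=0.300000:
  k1 = f(0.000000, 0.300000) = -0.090900
  k2 = f(0.230000, 0.279093) = 0.151328
  y ← 0.300000 + (0.23/2)·(-0.090900 + 0.151328) = 0.306949
x=0.230000, y=0.306949:
  k1 = f(0.230000, 0.306949) = 0.134840
  k2 = f(0.460000, 0.337962) = 0.344639
  y ← 0.306949 + (0.23/2)·(0.134840 + 0.344639) = 0.362089
x=0.460000, y=0.362089:
  k1 = f(0.460000, 0.362089) = 0.327580
  k2 = f(0.690000, 0.437433) = 0.496739
  y ← 0.362089 + (0.23/2)·(0.327580 + 0.496739) = 0.456886
y(0.69) ≈ 0.4569

0.4569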